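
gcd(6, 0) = 6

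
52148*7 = 365036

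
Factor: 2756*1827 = 5035212  =  2^2*3^2 * 7^1*13^1*29^1*53^1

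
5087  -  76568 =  - 71481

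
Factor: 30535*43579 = 5^1*31^1*197^1*43579^1 = 1330684765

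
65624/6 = 10937  +  1/3 = 10937.33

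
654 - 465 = 189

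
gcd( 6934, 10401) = 3467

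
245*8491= 2080295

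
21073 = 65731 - 44658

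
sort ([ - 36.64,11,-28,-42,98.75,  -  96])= [- 96, - 42, - 36.64 , - 28,11,98.75 ] 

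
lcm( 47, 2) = 94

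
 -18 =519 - 537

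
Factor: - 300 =-2^2 * 3^1*5^2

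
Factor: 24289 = 107^1*227^1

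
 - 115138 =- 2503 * 46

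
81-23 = 58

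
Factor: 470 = 2^1*5^1 * 47^1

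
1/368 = 1/368 = 0.00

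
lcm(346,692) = 692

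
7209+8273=15482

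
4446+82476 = 86922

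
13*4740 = 61620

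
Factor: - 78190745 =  - 5^1 * 15638149^1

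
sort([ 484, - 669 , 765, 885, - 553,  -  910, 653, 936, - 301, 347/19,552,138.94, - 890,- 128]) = [ - 910, - 890, - 669,-553, - 301, - 128, 347/19,138.94, 484,552, 653, 765, 885 , 936]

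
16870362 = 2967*5686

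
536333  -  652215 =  - 115882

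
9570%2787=1209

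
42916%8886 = 7372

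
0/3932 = 0  =  0.00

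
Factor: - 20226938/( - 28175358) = 3^ (- 1 )*17^(  -  1 )*37^1*157^1*1741^1* 276229^( - 1 ) = 10113469/14087679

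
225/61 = 3  +  42/61 = 3.69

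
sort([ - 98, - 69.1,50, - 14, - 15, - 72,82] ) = [ - 98, - 72, - 69.1,-15, - 14, 50,82] 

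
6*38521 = 231126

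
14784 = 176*84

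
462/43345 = 462/43345 = 0.01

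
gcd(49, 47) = 1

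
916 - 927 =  - 11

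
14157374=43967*322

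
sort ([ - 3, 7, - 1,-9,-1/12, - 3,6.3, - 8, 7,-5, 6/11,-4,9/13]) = [-9, - 8, - 5, - 4,  -  3, - 3,-1, - 1/12, 6/11,9/13,6.3, 7,7]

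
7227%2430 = 2367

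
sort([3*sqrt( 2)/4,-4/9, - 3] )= [ - 3, - 4/9,3*sqrt(2 )/4 ] 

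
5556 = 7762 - 2206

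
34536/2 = 17268 = 17268.00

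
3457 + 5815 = 9272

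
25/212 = 25/212= 0.12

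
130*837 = 108810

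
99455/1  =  99455 = 99455.00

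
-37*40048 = -1481776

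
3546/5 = 3546/5 = 709.20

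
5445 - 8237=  - 2792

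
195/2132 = 15/164 = 0.09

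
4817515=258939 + 4558576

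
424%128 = 40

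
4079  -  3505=574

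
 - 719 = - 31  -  688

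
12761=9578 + 3183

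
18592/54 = 9296/27 = 344.30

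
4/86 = 2/43 = 0.05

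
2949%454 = 225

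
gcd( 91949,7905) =1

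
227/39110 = 227/39110=0.01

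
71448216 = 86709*824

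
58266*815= 47486790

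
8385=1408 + 6977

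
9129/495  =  3043/165 =18.44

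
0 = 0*26230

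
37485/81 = 462 + 7/9 = 462.78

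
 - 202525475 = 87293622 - 289819097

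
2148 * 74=158952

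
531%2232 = 531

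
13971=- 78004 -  - 91975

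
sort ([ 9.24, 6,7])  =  [6,  7, 9.24]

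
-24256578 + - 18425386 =-42681964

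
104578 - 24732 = 79846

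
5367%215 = 207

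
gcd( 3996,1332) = 1332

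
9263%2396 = 2075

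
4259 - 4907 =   -  648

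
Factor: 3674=2^1*11^1 *167^1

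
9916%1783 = 1001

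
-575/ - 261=2+ 53/261= 2.20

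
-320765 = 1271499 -1592264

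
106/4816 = 53/2408  =  0.02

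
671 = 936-265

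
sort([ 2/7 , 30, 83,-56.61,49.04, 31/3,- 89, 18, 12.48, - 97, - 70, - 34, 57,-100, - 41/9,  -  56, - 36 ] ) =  [ - 100,-97, - 89, - 70, - 56.61, - 56, - 36, - 34, - 41/9, 2/7,31/3,12.48, 18, 30, 49.04,57,83] 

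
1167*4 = 4668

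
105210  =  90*1169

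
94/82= 1 + 6/41 = 1.15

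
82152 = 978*84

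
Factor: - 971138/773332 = -2^( - 1)*389^ ( - 1 )* 977^1= -977/778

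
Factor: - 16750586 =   -  2^1 * 331^1*25303^1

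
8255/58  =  8255/58 = 142.33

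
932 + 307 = 1239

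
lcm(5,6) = 30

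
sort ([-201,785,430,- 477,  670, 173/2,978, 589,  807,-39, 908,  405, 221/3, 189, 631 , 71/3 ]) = [ - 477, - 201,- 39, 71/3,221/3,173/2, 189, 405, 430, 589, 631,670, 785, 807, 908, 978]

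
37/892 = 37/892 = 0.04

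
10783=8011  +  2772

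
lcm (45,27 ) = 135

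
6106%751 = 98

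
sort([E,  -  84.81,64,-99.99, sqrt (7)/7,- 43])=[-99.99, - 84.81, - 43,  sqrt( 7)/7,E,64]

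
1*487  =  487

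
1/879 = 1/879 = 0.00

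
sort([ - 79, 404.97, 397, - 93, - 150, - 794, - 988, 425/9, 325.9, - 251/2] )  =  [ - 988, - 794,- 150, - 251/2, - 93 , - 79,425/9, 325.9, 397, 404.97]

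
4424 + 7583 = 12007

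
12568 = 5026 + 7542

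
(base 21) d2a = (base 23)alc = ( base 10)5785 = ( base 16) 1699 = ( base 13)2830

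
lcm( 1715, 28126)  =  140630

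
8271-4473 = 3798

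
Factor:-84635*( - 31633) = 2677258955 = 5^1*7^1*4519^1*16927^1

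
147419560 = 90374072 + 57045488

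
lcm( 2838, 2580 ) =28380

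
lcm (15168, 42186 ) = 1349952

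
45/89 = 45/89 = 0.51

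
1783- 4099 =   -  2316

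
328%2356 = 328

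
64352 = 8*8044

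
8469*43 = 364167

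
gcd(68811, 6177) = 3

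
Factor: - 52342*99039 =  - 2^1*3^1*26171^1*33013^1 = - 5183899338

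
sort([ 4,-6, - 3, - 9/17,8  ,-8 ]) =[-8 , - 6, - 3,-9/17, 4,8]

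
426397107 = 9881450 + 416515657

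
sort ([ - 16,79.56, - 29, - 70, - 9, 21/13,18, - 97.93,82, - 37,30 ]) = [ -97.93, - 70,-37, - 29,-16, - 9,21/13, 18,  30,79.56,82] 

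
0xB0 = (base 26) 6k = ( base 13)107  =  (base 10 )176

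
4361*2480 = 10815280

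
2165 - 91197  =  -89032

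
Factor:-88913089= -3499^1 *25411^1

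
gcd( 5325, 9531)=3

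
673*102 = 68646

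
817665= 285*2869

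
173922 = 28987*6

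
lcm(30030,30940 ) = 1021020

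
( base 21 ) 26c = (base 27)1al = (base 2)1111111100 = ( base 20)2B0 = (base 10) 1020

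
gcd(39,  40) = 1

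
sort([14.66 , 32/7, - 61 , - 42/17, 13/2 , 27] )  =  [ - 61, - 42/17,  32/7,13/2 , 14.66,27 ]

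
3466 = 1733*2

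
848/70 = 424/35 = 12.11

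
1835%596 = 47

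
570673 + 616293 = 1186966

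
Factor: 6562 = 2^1*17^1*193^1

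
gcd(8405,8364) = 41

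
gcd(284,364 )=4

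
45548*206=9382888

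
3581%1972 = 1609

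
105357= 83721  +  21636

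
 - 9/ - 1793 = 9/1793 = 0.01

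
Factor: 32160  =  2^5*3^1*5^1 *67^1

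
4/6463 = 4/6463 = 0.00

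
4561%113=41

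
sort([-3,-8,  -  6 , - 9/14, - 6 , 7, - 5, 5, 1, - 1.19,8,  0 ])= [  -  8, - 6 , - 6, - 5,-3, - 1.19, - 9/14,0,  1,5,7,8] 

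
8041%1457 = 756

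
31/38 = 31/38= 0.82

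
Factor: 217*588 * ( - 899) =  - 2^2*3^1 * 7^3*29^1 * 31^2 = - 114708804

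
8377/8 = 8377/8= 1047.12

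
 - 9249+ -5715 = -14964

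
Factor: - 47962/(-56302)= 23981^1*28151^( - 1) = 23981/28151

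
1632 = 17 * 96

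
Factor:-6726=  - 2^1*3^1 * 19^1*59^1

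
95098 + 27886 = 122984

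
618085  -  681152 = - 63067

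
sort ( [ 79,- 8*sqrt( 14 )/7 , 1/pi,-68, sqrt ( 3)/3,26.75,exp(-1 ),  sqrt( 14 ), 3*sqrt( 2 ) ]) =[ - 68,-8*sqrt(14 ) /7,1/pi, exp( - 1), sqrt(3)/3,sqrt(14 ), 3*sqrt( 2),26.75, 79 ]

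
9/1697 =9/1697 = 0.01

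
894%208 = 62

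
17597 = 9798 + 7799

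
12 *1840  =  22080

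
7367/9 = 7367/9 = 818.56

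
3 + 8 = 11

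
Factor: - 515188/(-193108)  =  23^ ( - 1)*37^1*59^2*2099^( - 1 ) = 128797/48277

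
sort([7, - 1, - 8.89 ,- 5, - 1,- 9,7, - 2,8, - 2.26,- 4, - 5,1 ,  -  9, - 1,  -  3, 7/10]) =[ - 9,-9,-8.89 , - 5, - 5 , - 4, - 3, - 2.26, - 2, - 1, - 1,  -  1, 7/10,1, 7, 7, 8 ]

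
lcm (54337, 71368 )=4781656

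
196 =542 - 346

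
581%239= 103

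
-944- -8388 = 7444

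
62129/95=62129/95=653.99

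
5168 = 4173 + 995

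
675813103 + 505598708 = 1181411811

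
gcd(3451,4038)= 1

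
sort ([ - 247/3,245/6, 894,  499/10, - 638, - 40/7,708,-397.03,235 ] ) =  [ - 638,-397.03, - 247/3, - 40/7,245/6,499/10, 235, 708,894] 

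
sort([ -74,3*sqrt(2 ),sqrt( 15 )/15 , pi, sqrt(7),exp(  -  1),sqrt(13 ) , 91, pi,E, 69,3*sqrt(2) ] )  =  [  -  74, sqrt(15) /15,  exp ( - 1 ), sqrt(7 ), E,pi,pi, sqrt(13),3*sqrt(2 ), 3*sqrt ( 2 ),69, 91]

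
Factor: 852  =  2^2*3^1*71^1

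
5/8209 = 5/8209 = 0.00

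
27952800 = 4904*5700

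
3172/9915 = 3172/9915=0.32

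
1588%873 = 715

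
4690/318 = 2345/159 = 14.75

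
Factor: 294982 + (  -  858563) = -563581= -  211^1 *2671^1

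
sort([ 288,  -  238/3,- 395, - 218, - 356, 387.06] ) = [- 395 ,- 356,-218, - 238/3, 288 , 387.06] 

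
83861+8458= 92319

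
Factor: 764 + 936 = 2^2*5^2*17^1 = 1700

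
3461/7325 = 3461/7325  =  0.47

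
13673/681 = 13673/681 =20.08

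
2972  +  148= 3120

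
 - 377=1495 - 1872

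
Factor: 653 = 653^1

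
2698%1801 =897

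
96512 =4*24128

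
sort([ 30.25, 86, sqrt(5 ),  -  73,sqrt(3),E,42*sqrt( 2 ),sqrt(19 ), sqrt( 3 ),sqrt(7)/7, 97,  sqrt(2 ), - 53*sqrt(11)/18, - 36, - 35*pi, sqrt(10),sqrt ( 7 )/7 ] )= [ - 35*pi, - 73, - 36, - 53*sqrt(11 )/18,sqrt(7)/7, sqrt( 7 ) /7,sqrt(2), sqrt(3 ), sqrt( 3),sqrt( 5 ),E, sqrt(10 ),sqrt(19),30.25,42*sqrt(2 ) , 86, 97 ]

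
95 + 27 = 122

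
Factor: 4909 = 4909^1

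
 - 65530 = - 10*6553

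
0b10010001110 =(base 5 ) 14131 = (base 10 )1166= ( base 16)48e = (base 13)6B9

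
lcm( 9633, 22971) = 298623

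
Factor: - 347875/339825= - 605/591 = - 3^( - 1)*5^1*11^2*197^( - 1) 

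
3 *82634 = 247902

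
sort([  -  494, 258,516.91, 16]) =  [ - 494 , 16, 258,516.91] 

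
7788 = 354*22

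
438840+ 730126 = 1168966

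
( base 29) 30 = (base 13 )69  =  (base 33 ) 2l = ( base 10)87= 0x57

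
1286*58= 74588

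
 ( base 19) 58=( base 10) 103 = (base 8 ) 147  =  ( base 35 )2X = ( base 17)61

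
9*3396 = 30564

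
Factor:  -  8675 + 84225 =75550 = 2^1*5^2*1511^1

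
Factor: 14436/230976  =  1/16 = 2^( - 4) 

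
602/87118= 7/1013 = 0.01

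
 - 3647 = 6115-9762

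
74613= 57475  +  17138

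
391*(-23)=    - 8993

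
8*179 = 1432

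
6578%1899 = 881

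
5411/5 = 5411/5 = 1082.20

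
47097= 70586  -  23489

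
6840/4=1710=1710.00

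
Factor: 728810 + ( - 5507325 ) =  - 4778515 =-5^1*7^1 * 311^1 * 439^1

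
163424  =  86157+77267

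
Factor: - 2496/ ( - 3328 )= 3/4= 2^( - 2 ) * 3^1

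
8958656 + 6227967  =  15186623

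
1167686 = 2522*463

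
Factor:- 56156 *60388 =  -2^4*31^1*101^1*139^1*487^1 = - 3391148528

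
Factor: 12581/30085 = 23/55   =  5^( - 1)*11^ ( - 1 )*23^1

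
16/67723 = 16/67723=0.00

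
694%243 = 208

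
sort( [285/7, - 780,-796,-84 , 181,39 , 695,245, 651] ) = [ - 796, - 780, - 84, 39,285/7,181,245,651, 695]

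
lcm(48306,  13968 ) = 1159344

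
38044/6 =6340 + 2/3 = 6340.67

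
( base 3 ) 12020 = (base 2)10001101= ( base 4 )2031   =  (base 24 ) 5L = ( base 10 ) 141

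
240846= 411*586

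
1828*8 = 14624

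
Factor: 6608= 2^4 * 7^1*59^1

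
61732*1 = 61732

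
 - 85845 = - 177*485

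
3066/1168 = 21/8= 2.62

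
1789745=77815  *23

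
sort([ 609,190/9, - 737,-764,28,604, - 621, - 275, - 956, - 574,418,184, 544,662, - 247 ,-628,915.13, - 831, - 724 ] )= [ - 956, - 831, - 764, - 737, - 724, - 628, - 621, - 574, - 275, - 247,190/9,28,184, 418,544,604, 609 , 662,915.13 ] 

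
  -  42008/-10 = 21004/5 = 4200.80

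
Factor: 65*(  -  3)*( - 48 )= 2^4 * 3^2*5^1 * 13^1 = 9360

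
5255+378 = 5633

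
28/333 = 28/333 = 0.08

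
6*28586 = 171516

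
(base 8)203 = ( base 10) 131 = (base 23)5G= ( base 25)56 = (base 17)7c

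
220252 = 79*2788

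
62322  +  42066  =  104388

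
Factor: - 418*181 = - 2^1*11^1*19^1 * 181^1 = - 75658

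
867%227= 186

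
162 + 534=696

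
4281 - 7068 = - 2787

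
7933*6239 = 49493987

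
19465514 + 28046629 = 47512143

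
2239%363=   61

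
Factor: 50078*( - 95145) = -2^1*3^1*5^1 * 7^3*73^1*6343^1= -4764671310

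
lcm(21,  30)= 210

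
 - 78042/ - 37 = 78042/37 = 2109.24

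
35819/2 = 35819/2 = 17909.50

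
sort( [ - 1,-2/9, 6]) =[-1,  -  2/9, 6]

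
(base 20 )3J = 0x4F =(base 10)79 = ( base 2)1001111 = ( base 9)87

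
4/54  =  2/27 = 0.07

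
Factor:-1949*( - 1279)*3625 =9036294875 = 5^3*29^1*1279^1 * 1949^1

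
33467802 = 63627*526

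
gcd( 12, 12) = 12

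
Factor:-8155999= -8155999^1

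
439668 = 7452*59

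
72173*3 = 216519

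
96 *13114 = 1258944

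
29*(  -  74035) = -2147015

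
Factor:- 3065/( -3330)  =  613/666 = 2^(-1)*3^( - 2)*37^( - 1)*613^1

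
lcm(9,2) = 18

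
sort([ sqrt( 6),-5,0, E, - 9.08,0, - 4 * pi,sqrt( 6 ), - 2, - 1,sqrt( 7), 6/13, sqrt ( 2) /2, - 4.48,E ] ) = [ - 4*pi, -9.08, - 5,- 4.48, - 2 , - 1,0 , 0, 6/13,sqrt ( 2 ) /2,  sqrt( 6),sqrt( 6 ),sqrt (7),E, E ]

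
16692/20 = 4173/5 = 834.60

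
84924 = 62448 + 22476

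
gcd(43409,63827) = 83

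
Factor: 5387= 5387^1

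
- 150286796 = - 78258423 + -72028373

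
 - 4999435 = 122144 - 5121579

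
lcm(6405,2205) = 134505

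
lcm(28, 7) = 28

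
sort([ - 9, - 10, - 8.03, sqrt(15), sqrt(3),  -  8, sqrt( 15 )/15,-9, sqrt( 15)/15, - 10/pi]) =[ - 10 , - 9, - 9, -8.03, - 8,- 10/pi,sqrt( 15 )/15, sqrt( 15) /15, sqrt(3 ),  sqrt ( 15 )]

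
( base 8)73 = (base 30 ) 1T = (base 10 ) 59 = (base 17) 38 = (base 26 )27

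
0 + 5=5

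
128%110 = 18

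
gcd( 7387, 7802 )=83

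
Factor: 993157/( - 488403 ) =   -  3^ ( - 3)*11^1*17^1*47^1*113^1*18089^( - 1 ) 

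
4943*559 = 2763137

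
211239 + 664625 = 875864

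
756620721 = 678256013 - -78364708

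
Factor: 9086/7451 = 2^1*7^1*11^1*59^1*7451^( - 1)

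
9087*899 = 8169213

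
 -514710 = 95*( - 5418) 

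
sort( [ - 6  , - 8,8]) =[ - 8,-6 , 8]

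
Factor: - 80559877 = - 6007^1*13411^1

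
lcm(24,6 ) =24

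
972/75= 12 + 24/25 = 12.96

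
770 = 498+272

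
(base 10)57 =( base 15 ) 3c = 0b111001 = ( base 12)49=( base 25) 27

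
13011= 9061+3950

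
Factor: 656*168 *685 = 2^7*3^1*5^1*7^1*41^1*137^1= 75492480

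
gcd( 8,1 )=1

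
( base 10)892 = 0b1101111100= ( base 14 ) 47a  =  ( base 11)741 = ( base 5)12032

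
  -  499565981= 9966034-509532015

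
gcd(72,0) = 72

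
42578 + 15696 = 58274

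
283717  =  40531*7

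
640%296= 48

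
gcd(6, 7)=1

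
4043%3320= 723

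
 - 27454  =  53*( - 518)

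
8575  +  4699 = 13274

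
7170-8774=  -  1604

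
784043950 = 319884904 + 464159046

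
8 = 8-0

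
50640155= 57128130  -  6487975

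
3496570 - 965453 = 2531117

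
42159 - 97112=-54953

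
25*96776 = 2419400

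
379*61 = 23119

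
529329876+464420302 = 993750178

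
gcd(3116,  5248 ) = 164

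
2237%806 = 625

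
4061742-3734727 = 327015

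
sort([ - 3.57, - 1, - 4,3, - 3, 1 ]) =[ - 4, - 3.57,  -  3, - 1,1,3]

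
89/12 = 89/12= 7.42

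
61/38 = 61/38 = 1.61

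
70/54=1+ 8/27 = 1.30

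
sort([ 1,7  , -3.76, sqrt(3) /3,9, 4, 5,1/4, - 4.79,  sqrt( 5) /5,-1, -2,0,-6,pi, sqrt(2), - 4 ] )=[ - 6  , - 4.79, - 4, - 3.76, - 2, - 1,0,  1/4, sqrt( 5)/5,sqrt( 3 )/3,1,sqrt ( 2), pi,4, 5,7,9]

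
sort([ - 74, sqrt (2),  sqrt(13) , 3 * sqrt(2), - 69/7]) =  [-74, - 69/7,sqrt(2) , sqrt( 13 ),3*sqrt( 2)]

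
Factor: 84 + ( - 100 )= - 2^4 =- 16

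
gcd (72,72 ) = 72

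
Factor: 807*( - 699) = -564093 = - 3^2*233^1*269^1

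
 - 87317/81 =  - 87317/81 =- 1077.99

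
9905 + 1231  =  11136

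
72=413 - 341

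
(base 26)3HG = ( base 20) 646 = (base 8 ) 4666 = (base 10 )2486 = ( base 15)b0b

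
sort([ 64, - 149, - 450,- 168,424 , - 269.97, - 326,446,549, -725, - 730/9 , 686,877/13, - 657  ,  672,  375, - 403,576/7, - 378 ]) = [ - 725, - 657, - 450,  -  403, - 378, - 326,-269.97 , - 168 , - 149,-730/9,64,877/13,  576/7, 375,  424 , 446, 549, 672, 686] 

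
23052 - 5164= 17888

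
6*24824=148944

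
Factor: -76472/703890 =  - 44/405 = - 2^2*3^(-4)*5^ (-1)*11^1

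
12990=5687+7303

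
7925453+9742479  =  17667932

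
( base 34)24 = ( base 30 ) 2C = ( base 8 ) 110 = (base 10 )72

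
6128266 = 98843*62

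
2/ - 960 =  - 1 + 479/480  =  -0.00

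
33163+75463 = 108626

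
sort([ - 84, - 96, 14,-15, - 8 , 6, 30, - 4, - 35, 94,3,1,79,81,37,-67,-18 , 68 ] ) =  [ - 96, - 84, - 67 , - 35, - 18, - 15, - 8, - 4,1,3,6, 14,30,37,68,79, 81  ,  94]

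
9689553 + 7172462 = 16862015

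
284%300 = 284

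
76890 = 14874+62016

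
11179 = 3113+8066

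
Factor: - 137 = -137^1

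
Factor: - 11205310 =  - 2^1 *5^1*29^1 *38639^1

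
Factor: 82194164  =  2^2*13^3*47^1* 199^1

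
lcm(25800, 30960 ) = 154800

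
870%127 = 108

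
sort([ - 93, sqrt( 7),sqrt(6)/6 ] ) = [ - 93, sqrt(6 ) /6 , sqrt( 7)]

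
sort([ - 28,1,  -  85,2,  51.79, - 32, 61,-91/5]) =[ - 85,- 32, - 28, - 91/5, 1,2,51.79, 61] 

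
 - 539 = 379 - 918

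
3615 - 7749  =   - 4134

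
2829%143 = 112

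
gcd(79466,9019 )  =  1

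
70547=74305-3758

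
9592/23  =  9592/23=417.04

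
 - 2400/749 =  - 4 + 596/749 = - 3.20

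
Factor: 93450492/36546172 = 3^2*13^ (-1) *23^ (-1 ) * 31^1 * 30557^( - 1) * 83737^1 = 23362623/9136543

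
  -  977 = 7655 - 8632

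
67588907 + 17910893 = 85499800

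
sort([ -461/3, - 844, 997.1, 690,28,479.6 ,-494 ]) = [-844,- 494, -461/3, 28, 479.6, 690,997.1 ]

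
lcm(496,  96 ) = 2976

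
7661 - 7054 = 607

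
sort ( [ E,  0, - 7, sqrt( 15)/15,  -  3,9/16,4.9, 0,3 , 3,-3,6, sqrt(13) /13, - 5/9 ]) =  [ -7, - 3, - 3,-5/9 , 0,  0, sqrt(15)/15, sqrt (13)/13 , 9/16,E, 3, 3,4.9, 6]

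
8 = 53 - 45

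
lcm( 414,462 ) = 31878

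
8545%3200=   2145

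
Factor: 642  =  2^1*3^1*107^1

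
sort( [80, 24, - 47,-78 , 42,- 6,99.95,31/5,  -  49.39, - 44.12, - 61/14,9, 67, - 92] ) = [ - 92, - 78,- 49.39,-47, - 44.12, - 6,-61/14,  31/5 , 9,  24,42, 67, 80,  99.95]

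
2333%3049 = 2333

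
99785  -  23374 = 76411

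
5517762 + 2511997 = 8029759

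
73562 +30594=104156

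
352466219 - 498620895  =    -  146154676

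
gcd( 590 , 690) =10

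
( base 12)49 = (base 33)1O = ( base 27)23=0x39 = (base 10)57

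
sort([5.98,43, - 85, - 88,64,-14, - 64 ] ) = [ - 88, - 85, - 64, - 14,5.98,43, 64]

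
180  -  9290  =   - 9110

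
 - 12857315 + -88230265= - 101087580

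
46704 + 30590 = 77294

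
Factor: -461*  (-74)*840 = 2^4*3^1*5^1*7^1*37^1*461^1 = 28655760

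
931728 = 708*1316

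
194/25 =7 + 19/25 = 7.76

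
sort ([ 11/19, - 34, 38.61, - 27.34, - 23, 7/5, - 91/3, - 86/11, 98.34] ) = [-34, - 91/3, - 27.34, - 23, - 86/11, 11/19, 7/5, 38.61, 98.34 ] 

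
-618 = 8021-8639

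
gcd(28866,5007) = 3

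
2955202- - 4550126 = 7505328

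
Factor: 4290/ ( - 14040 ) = -2^( - 2)*3^ (-2) * 11^1 = -11/36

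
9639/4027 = 2 + 1585/4027 = 2.39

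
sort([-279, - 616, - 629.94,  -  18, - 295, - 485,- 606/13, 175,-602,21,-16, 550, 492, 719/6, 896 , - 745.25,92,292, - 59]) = [ - 745.25, - 629.94,-616,-602, - 485, - 295, - 279, - 59, - 606/13, - 18, - 16, 21,92 , 719/6, 175,292 , 492, 550,896] 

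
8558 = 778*11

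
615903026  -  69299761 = 546603265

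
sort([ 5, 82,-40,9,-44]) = [ - 44,  -  40 , 5,9,82] 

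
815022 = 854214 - 39192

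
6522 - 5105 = 1417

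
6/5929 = 6/5929  =  0.00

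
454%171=112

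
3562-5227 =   -  1665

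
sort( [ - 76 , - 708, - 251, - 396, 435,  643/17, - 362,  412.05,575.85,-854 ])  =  [  -  854, -708, - 396, - 362, - 251, - 76, 643/17, 412.05,  435,575.85 ] 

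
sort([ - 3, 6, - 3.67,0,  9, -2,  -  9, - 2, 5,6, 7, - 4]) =[  -  9, - 4,-3.67, - 3,-2, - 2, 0, 5,6, 6, 7 , 9] 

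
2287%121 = 109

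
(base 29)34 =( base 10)91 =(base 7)160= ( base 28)37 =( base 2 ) 1011011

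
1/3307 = 1/3307 = 0.00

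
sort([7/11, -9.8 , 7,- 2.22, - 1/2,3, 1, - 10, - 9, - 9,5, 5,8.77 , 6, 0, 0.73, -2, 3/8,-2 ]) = [ - 10, - 9.8, -9, - 9, - 2.22, - 2, - 2, - 1/2, 0 , 3/8,7/11, 0.73,1, 3,5, 5 , 6, 7,  8.77] 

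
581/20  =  29 + 1/20 = 29.05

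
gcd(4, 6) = 2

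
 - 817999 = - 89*9191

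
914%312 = 290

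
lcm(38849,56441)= 2991373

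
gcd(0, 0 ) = 0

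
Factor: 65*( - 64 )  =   - 2^6*5^1* 13^1= - 4160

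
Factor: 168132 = 2^2* 3^1*  14011^1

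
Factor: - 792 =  - 2^3*3^2 * 11^1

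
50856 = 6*8476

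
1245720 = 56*22245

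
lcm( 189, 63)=189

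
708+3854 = 4562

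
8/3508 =2/877 =0.00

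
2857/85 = 2857/85 = 33.61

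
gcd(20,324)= 4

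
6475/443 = 6475/443  =  14.62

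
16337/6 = 2722 + 5/6 = 2722.83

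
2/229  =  2/229  =  0.01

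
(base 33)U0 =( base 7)2613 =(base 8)1736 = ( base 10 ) 990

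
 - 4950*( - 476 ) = 2356200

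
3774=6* 629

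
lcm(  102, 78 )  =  1326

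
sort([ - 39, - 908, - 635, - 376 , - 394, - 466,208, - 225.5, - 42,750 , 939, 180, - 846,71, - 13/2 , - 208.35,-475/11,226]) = [ - 908,-846,  -  635, - 466,  -  394, - 376, - 225.5, - 208.35, - 475/11, - 42,-39, - 13/2,71, 180,  208, 226,750,939]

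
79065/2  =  39532 + 1/2 = 39532.50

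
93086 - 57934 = 35152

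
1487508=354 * 4202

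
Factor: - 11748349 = -31^1*97^1*3907^1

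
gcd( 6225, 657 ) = 3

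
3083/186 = 3083/186  =  16.58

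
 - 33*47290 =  - 1560570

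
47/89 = 47/89   =  0.53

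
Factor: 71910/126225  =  94/165 = 2^1*3^(- 1)*5^( - 1)*11^( - 1 )*47^1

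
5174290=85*60874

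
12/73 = 12/73 = 0.16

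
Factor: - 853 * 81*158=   -  10916694 = - 2^1  *3^4*79^1*853^1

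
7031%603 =398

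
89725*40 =3589000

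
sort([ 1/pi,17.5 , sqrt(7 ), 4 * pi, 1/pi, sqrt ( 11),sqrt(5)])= [ 1/pi, 1/pi, sqrt(5), sqrt( 7),sqrt( 11 ), 4*pi,17.5]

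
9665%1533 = 467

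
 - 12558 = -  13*966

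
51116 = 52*983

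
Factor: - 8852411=-8852411^1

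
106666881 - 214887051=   -  108220170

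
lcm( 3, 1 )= 3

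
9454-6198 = 3256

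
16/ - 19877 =-16/19877 = - 0.00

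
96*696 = 66816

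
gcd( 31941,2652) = 39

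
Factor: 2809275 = 3^1*5^2* 7^1*5351^1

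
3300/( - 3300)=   -  1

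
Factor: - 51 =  - 3^1 * 17^1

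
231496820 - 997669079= -766172259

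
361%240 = 121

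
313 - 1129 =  - 816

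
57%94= 57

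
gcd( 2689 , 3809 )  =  1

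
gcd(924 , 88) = 44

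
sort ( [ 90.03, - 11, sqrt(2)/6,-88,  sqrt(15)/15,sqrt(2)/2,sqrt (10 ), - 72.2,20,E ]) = [ - 88,-72.2, - 11, sqrt(2)/6 , sqrt( 15 ) /15, sqrt(2)/2,E, sqrt(10 ),20, 90.03 ]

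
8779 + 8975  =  17754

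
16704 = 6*2784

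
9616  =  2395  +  7221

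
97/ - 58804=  - 97/58804 = - 0.00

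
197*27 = 5319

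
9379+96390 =105769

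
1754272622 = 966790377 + 787482245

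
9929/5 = 1985 + 4/5 = 1985.80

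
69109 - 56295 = 12814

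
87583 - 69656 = 17927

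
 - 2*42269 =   -  84538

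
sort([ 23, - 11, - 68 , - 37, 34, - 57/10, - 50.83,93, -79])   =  [ - 79,  -  68, -50.83, - 37, - 11,  -  57/10,23,34,93 ] 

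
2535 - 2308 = 227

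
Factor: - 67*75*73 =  - 3^1 * 5^2*67^1*73^1= -366825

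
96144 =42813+53331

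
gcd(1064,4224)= 8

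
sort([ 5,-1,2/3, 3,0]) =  [ - 1, 0,2/3, 3, 5 ]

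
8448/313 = 8448/313 = 26.99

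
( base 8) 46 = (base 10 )38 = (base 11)35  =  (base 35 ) 13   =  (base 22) 1G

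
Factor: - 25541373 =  - 3^1 * 11^1*13^1*29^1*2053^1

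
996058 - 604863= 391195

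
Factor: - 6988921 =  - 17^1 * 411113^1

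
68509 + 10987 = 79496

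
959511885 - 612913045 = 346598840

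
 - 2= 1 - 3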